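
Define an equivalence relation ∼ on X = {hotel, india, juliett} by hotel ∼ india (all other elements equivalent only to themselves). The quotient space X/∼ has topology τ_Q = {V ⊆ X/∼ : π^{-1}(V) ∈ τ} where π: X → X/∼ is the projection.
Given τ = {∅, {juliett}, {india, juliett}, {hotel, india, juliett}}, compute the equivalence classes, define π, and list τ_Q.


X/∼ = {[hotel=india], [juliett]}; |τ_Q| = 3.

Equivalence classes: [hotel=india], [juliett].
Quotient map π: X → X/∼ sends hotel ↦ [hotel=india], india ↦ [hotel=india], juliett ↦ [juliett].
For each subset V ⊆ X/∼, compute π^{-1}(V) ⊆ X and check whether π^{-1}(V) ∈ τ. V is open in τ_Q iff π^{-1}(V) ∈ τ.
  V = {}: π^{-1}(V) = ∅ ∈ τ ✓.
  V = {[hotel=india]}: π^{-1}(V) = {hotel, india} ∉ τ ✗.
  V = {[juliett]}: π^{-1}(V) = {juliett} ∈ τ ✓.
  V = {[hotel=india], [juliett]}: π^{-1}(V) = {hotel, india, juliett} ∈ τ ✓.
Open sets in the quotient: τ_Q = {{}, {[juliett]}, {[hotel=india], [juliett]}} (3 elements).


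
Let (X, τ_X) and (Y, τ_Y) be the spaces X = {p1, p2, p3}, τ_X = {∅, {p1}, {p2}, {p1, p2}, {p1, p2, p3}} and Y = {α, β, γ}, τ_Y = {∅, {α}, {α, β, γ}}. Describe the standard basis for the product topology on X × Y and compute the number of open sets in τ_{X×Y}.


Basis B = {∅ × ∅, {p1} × {α}, {p2} × {α}, {p1, p2} × {α}, {p1} × {α, β, γ}, {p1, p2, p3} × {α}, {p2} × {α, β, γ}, {p1, p2} × {α, β, γ}, {p1, p2, p3} × {α, β, γ}}; |τ_{X×Y}| = 14.

Enumerate products U × V with U ∈ τ_X, V ∈ τ_Y (deduplicated):
  ∅ × ∅ = {} (∅)
  {p1} × {α} = {(p1,α)}
  {p2} × {α} = {(p2,α)}
  {p1, p2} × {α} = {(p1,α), (p2,α)}
  {p1} × {α, β, γ} = {(p1,α), (p1,β), (p1,γ)}
  {p1, p2, p3} × {α} = {(p1,α), (p2,α), (p3,α)}
  {p2} × {α, β, γ} = {(p2,α), (p2,β), (p2,γ)}
  {p1, p2} × {α, β, γ} = {(p1,α), (p1,β), (p1,γ), (p2,α), (p2,β), (p2,γ)}
  {p1, p2, p3} × {α, β, γ} = {(p1,α), (p1,β), (p1,γ), (p2,α), (p2,β), (p2,γ), (p3,α), (p3,β), (p3,γ)}
These 9 distinct sets form the basis B.
Close under arbitrary unions to get τ_{X×Y}; counting gives |τ_{X×Y}| = 14.


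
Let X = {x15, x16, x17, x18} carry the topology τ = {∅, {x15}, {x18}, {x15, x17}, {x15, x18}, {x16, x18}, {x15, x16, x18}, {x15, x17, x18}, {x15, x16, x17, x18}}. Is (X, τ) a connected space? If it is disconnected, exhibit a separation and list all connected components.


(X, τ) is disconnected; components = [{x15, x17}, {x16, x18}].

Find clopen sets (U ∈ τ with X ∖ U ∈ τ):
  U = ∅, X ∖ U = {x15, x16, x17, x18} — both open, so U is clopen.
  U = {x15, x17}, X ∖ U = {x16, x18} — both open, so U is clopen.
  U = {x16, x18}, X ∖ U = {x15, x17} — both open, so U is clopen.
  U = {x15, x16, x17, x18}, X ∖ U = ∅ — both open, so U is clopen.
Nontrivial clopen(s) exist: e.g. {x16, x18}. So (X, τ) is disconnected.
Compute connected components by grouping points that agree on all clopens:
  component: {x15, x17}
  component: {x16, x18}


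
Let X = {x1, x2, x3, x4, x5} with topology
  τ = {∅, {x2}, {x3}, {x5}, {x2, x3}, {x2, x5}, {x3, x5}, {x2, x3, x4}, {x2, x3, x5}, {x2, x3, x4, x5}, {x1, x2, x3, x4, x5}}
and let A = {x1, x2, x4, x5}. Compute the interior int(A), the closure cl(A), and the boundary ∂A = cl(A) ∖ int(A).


int(A) = {x2, x5}, cl(A) = {x1, x2, x4, x5}, ∂A = {x1, x4}.

Closed sets in (X, τ) are complements of opens:
  closed(X, τ) = {∅, {x1}, {x1, x4}, {x1, x5}, {x1, x2, x4}, {x1, x3, x4}, {x1, x4, x5}, {x1, x2, x3, x4}, {x1, x2, x4, x5}, {x1, x3, x4, x5}, {x1, x2, x3, x4, x5}}.
int(A) = ⋃ {U ∈ τ : U ⊆ A}. Opens contained in A: ∅, {x2}, {x5}, {x2, x5}.
Taking the union of these: int(A) = {x2, x5}.
cl(A) = ⋂ {C closed : A ⊆ C}. Closed sets containing A: {x1, x2, x4, x5}, {x1, x2, x3, x4, x5}.
Intersecting these: cl(A) = {x1, x2, x4, x5}.
∂A = cl(A) ∖ int(A) = {x1, x2, x4, x5} ∖ {x2, x5} = {x1, x4}.


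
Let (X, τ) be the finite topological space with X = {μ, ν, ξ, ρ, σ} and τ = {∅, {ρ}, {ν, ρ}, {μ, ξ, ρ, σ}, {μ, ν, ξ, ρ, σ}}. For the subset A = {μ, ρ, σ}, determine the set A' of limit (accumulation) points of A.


A' = {μ, ν, ξ, σ}

For each x ∈ X, list the open sets U ∈ τ with x ∈ U, then check whether U ∩ (A ∖ {x}) ≠ ∅ for every such U.
  x = μ: opens ∋ x are {μ, ξ, ρ, σ}, {μ, ν, ξ, ρ, σ}; each meets A ∖ {μ}, so x IS a limit point.
  x = ν: opens ∋ x are {ν, ρ}, {μ, ν, ξ, ρ, σ}; each meets A ∖ {ν}, so x IS a limit point.
  x = ξ: opens ∋ x are {μ, ξ, ρ, σ}, {μ, ν, ξ, ρ, σ}; each meets A ∖ {ξ}, so x IS a limit point.
  x = ρ: open {ρ} ∋ x has {ρ} ∩ (A ∖ {ρ}) = ∅, so x is NOT a limit point.
  x = σ: opens ∋ x are {μ, ξ, ρ, σ}, {μ, ν, ξ, ρ, σ}; each meets A ∖ {σ}, so x IS a limit point.
Collecting: A' = {μ, ν, ξ, σ}.


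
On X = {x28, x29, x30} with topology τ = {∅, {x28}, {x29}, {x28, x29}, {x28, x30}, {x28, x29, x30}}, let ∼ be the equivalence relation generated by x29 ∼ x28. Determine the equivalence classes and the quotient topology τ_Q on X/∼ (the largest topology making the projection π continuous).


X/∼ = {[x28=x29], [x30]}; |τ_Q| = 3.

Equivalence classes: [x28=x29], [x30].
Quotient map π: X → X/∼ sends x28 ↦ [x28=x29], x29 ↦ [x28=x29], x30 ↦ [x30].
For each subset V ⊆ X/∼, compute π^{-1}(V) ⊆ X and check whether π^{-1}(V) ∈ τ. V is open in τ_Q iff π^{-1}(V) ∈ τ.
  V = {}: π^{-1}(V) = ∅ ∈ τ ✓.
  V = {[x28=x29]}: π^{-1}(V) = {x28, x29} ∈ τ ✓.
  V = {[x30]}: π^{-1}(V) = {x30} ∉ τ ✗.
  V = {[x28=x29], [x30]}: π^{-1}(V) = {x28, x29, x30} ∈ τ ✓.
Open sets in the quotient: τ_Q = {{}, {[x28=x29]}, {[x28=x29], [x30]}} (3 elements).


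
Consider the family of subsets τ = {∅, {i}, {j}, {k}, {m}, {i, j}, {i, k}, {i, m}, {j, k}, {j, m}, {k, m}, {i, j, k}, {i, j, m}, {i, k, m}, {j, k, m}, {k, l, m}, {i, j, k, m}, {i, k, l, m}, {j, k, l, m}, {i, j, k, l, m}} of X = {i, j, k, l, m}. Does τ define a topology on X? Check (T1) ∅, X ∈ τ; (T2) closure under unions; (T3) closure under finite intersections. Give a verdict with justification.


τ IS a topology on X.

Axiom (T1): ∅ ∈ τ? Yes; X ∈ τ? Yes.
Axiom (T2/T3): check pairwise unions and intersections of members of τ.
All pairwise intersections and unions checked — each lies in τ. Therefore τ satisfies (T1), (T2), (T3): it IS a topology on X.


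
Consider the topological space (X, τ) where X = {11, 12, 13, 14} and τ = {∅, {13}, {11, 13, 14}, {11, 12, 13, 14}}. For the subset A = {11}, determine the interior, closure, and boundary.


int(A) = ∅, cl(A) = {11, 12, 14}, ∂A = {11, 12, 14}.

Closed sets in (X, τ) are complements of opens:
  closed(X, τ) = {∅, {12}, {11, 12, 14}, {11, 12, 13, 14}}.
int(A) = ⋃ {U ∈ τ : U ⊆ A}. Opens contained in A: ∅.
Taking the union of these: int(A) = ∅.
cl(A) = ⋂ {C closed : A ⊆ C}. Closed sets containing A: {11, 12, 14}, {11, 12, 13, 14}.
Intersecting these: cl(A) = {11, 12, 14}.
∂A = cl(A) ∖ int(A) = {11, 12, 14} ∖ ∅ = {11, 12, 14}.


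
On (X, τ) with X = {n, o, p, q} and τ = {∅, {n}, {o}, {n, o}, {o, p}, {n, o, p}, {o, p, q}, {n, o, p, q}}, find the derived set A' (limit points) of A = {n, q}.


A' = ∅

For each x ∈ X, list the open sets U ∈ τ with x ∈ U, then check whether U ∩ (A ∖ {x}) ≠ ∅ for every such U.
  x = n: open {n} ∋ x has {n} ∩ (A ∖ {n}) = ∅, so x is NOT a limit point.
  x = o: open {o} ∋ x has {o} ∩ (A ∖ {o}) = ∅, so x is NOT a limit point.
  x = p: open {o, p} ∋ x has {o, p} ∩ (A ∖ {p}) = ∅, so x is NOT a limit point.
  x = q: open {o, p, q} ∋ x has {o, p, q} ∩ (A ∖ {q}) = ∅, so x is NOT a limit point.
Collecting: A' = ∅.


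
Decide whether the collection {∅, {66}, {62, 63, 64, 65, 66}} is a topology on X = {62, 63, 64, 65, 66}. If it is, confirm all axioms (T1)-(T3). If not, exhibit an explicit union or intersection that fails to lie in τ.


τ IS a topology on X.

Axiom (T1): ∅ ∈ τ? Yes; X ∈ τ? Yes.
Axiom (T2/T3): check pairwise unions and intersections of members of τ.
All pairwise intersections and unions checked — each lies in τ. Therefore τ satisfies (T1), (T2), (T3): it IS a topology on X.


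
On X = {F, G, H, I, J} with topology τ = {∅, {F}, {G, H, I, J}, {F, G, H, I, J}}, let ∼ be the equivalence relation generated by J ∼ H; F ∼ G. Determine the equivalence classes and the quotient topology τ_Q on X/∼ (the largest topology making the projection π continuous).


X/∼ = {[F=G], [H=J], [I]}; |τ_Q| = 2.

Equivalence classes: [F=G], [H=J], [I].
Quotient map π: X → X/∼ sends F ↦ [F=G], G ↦ [F=G], H ↦ [H=J], I ↦ [I], J ↦ [H=J].
For each subset V ⊆ X/∼, compute π^{-1}(V) ⊆ X and check whether π^{-1}(V) ∈ τ. V is open in τ_Q iff π^{-1}(V) ∈ τ.
  V = {}: π^{-1}(V) = ∅ ∈ τ ✓.
  V = {[F=G]}: π^{-1}(V) = {F, G} ∉ τ ✗.
  V = {[H=J]}: π^{-1}(V) = {H, J} ∉ τ ✗.
  V = {[F=G], [H=J]}: π^{-1}(V) = {F, G, H, J} ∉ τ ✗.
  V = {[I]}: π^{-1}(V) = {I} ∉ τ ✗.
  V = {[F=G], [I]}: π^{-1}(V) = {F, G, I} ∉ τ ✗.
  V = {[H=J], [I]}: π^{-1}(V) = {H, I, J} ∉ τ ✗.
  V = {[F=G], [H=J], [I]}: π^{-1}(V) = {F, G, H, I, J} ∈ τ ✓.
Open sets in the quotient: τ_Q = {{}, {[F=G], [H=J], [I]}} (2 elements).


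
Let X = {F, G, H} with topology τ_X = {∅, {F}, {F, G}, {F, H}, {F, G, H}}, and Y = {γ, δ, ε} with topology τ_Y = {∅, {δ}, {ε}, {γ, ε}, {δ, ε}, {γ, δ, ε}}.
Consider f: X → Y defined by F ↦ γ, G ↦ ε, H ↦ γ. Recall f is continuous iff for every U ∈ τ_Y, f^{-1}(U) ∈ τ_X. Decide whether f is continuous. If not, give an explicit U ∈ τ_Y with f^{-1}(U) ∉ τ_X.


f is NOT continuous.

Compute f^{-1}(U) for each U ∈ τ_Y:
  U = ∅: f^{-1}(U) = ∅ ∈ τ_X ✓.
  U = {δ}: f^{-1}(U) = ∅ ∈ τ_X ✓.
  U = {ε}: f^{-1}(U) = {G} ∉ τ_X ✗.
  U = {γ, ε}: f^{-1}(U) = {F, G, H} ∈ τ_X ✓.
  U = {δ, ε}: f^{-1}(U) = {G} ∉ τ_X ✗.
  U = {γ, δ, ε}: f^{-1}(U) = {F, G, H} ∈ τ_X ✓.
Found U = {ε} with f^{-1}(U) = {G} not in τ_X. Therefore f is NOT continuous.


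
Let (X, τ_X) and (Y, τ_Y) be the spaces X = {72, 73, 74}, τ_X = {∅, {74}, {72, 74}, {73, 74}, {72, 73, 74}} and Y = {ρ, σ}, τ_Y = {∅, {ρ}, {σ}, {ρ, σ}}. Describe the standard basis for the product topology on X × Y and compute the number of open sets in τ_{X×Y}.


Basis B = {∅ × ∅, {74} × {ρ}, {74} × {σ}, {72, 74} × {ρ}, {72, 74} × {σ}, {73, 74} × {ρ}, {73, 74} × {σ}, {74} × {ρ, σ}, {72, 73, 74} × {ρ}, {72, 73, 74} × {σ}, {72, 74} × {ρ, σ}, {73, 74} × {ρ, σ}, {72, 73, 74} × {ρ, σ}}; |τ_{X×Y}| = 25.

Enumerate products U × V with U ∈ τ_X, V ∈ τ_Y (deduplicated):
  ∅ × ∅ = {} (∅)
  {74} × {ρ} = {(74,ρ)}
  {74} × {σ} = {(74,σ)}
  {72, 74} × {ρ} = {(72,ρ), (74,ρ)}
  {72, 74} × {σ} = {(72,σ), (74,σ)}
  {73, 74} × {ρ} = {(73,ρ), (74,ρ)}
  {73, 74} × {σ} = {(73,σ), (74,σ)}
  {74} × {ρ, σ} = {(74,ρ), (74,σ)}
  {72, 73, 74} × {ρ} = {(72,ρ), (73,ρ), (74,ρ)}
  {72, 73, 74} × {σ} = {(72,σ), (73,σ), (74,σ)}
  {72, 74} × {ρ, σ} = {(72,ρ), (72,σ), (74,ρ), (74,σ)}
  {73, 74} × {ρ, σ} = {(73,ρ), (73,σ), (74,ρ), (74,σ)}
  {72, 73, 74} × {ρ, σ} = {(72,ρ), (72,σ), (73,ρ), (73,σ), (74,ρ), (74,σ)}
These 13 distinct sets form the basis B.
Close under arbitrary unions to get τ_{X×Y}; counting gives |τ_{X×Y}| = 25.


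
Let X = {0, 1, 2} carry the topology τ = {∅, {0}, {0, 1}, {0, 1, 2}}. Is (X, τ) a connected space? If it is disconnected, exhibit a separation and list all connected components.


(X, τ) is connected.

Find clopen sets (U ∈ τ with X ∖ U ∈ τ):
  U = ∅, X ∖ U = {0, 1, 2} — both open, so U is clopen.
  U = {0, 1, 2}, X ∖ U = ∅ — both open, so U is clopen.
Only trivial clopens (∅ and X) exist, so (X, τ) is connected.
Compute connected components by grouping points that agree on all clopens:
  component: {0, 1, 2}


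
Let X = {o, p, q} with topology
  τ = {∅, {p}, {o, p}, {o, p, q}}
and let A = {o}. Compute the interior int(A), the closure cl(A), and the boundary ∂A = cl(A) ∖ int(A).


int(A) = ∅, cl(A) = {o, q}, ∂A = {o, q}.

Closed sets in (X, τ) are complements of opens:
  closed(X, τ) = {∅, {q}, {o, q}, {o, p, q}}.
int(A) = ⋃ {U ∈ τ : U ⊆ A}. Opens contained in A: ∅.
Taking the union of these: int(A) = ∅.
cl(A) = ⋂ {C closed : A ⊆ C}. Closed sets containing A: {o, q}, {o, p, q}.
Intersecting these: cl(A) = {o, q}.
∂A = cl(A) ∖ int(A) = {o, q} ∖ ∅ = {o, q}.


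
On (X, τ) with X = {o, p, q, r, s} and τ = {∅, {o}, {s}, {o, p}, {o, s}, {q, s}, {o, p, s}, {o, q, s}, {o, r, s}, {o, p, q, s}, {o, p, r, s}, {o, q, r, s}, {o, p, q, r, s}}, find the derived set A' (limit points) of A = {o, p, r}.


A' = {p, r}

For each x ∈ X, list the open sets U ∈ τ with x ∈ U, then check whether U ∩ (A ∖ {x}) ≠ ∅ for every such U.
  x = o: open {o} ∋ x has {o} ∩ (A ∖ {o}) = ∅, so x is NOT a limit point.
  x = p: opens ∋ x are {o, p}, {o, p, s}, {o, p, q, s}, {o, p, r, s}, {o, p, q, r, s}; each meets A ∖ {p}, so x IS a limit point.
  x = q: open {q, s} ∋ x has {q, s} ∩ (A ∖ {q}) = ∅, so x is NOT a limit point.
  x = r: opens ∋ x are {o, r, s}, {o, p, r, s}, {o, q, r, s}, {o, p, q, r, s}; each meets A ∖ {r}, so x IS a limit point.
  x = s: open {s} ∋ x has {s} ∩ (A ∖ {s}) = ∅, so x is NOT a limit point.
Collecting: A' = {p, r}.


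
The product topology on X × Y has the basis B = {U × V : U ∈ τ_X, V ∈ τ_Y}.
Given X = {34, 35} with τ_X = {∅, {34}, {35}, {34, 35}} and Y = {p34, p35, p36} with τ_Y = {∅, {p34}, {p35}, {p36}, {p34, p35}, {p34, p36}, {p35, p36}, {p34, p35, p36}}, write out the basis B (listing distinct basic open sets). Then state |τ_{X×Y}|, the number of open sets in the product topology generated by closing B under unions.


Basis B = {∅ × ∅, {34} × {p34}, {34} × {p35}, {34} × {p36}, {35} × {p34}, {35} × {p35}, {35} × {p36}, {34} × {p34, p35}, {34} × {p34, p36}, {34, 35} × {p34}, {34} × {p35, p36}, {34, 35} × {p35}, {34, 35} × {p36}, {35} × {p34, p35}, {35} × {p34, p36}, {35} × {p35, p36}, {34} × {p34, p35, p36}, {35} × {p34, p35, p36}, {34, 35} × {p34, p35}, {34, 35} × {p34, p36}, {34, 35} × {p35, p36}, {34, 35} × {p34, p35, p36}}; |τ_{X×Y}| = 64.

Enumerate products U × V with U ∈ τ_X, V ∈ τ_Y (deduplicated):
  ∅ × ∅ = {} (∅)
  {34} × {p34} = {(34,p34)}
  {34} × {p35} = {(34,p35)}
  {34} × {p36} = {(34,p36)}
  {35} × {p34} = {(35,p34)}
  {35} × {p35} = {(35,p35)}
  {35} × {p36} = {(35,p36)}
  {34} × {p34, p35} = {(34,p34), (34,p35)}
  {34} × {p34, p36} = {(34,p34), (34,p36)}
  {34, 35} × {p34} = {(34,p34), (35,p34)}
  {34} × {p35, p36} = {(34,p35), (34,p36)}
  {34, 35} × {p35} = {(34,p35), (35,p35)}
  {34, 35} × {p36} = {(34,p36), (35,p36)}
  {35} × {p34, p35} = {(35,p34), (35,p35)}
  {35} × {p34, p36} = {(35,p34), (35,p36)}
  {35} × {p35, p36} = {(35,p35), (35,p36)}
  {34} × {p34, p35, p36} = {(34,p34), (34,p35), (34,p36)}
  {35} × {p34, p35, p36} = {(35,p34), (35,p35), (35,p36)}
  {34, 35} × {p34, p35} = {(34,p34), (34,p35), (35,p34), (35,p35)}
  {34, 35} × {p34, p36} = {(34,p34), (34,p36), (35,p34), (35,p36)}
  {34, 35} × {p35, p36} = {(34,p35), (34,p36), (35,p35), (35,p36)}
  {34, 35} × {p34, p35, p36} = {(34,p34), (34,p35), (34,p36), (35,p34), (35,p35), (35,p36)}
These 22 distinct sets form the basis B.
Close under arbitrary unions to get τ_{X×Y}; counting gives |τ_{X×Y}| = 64.


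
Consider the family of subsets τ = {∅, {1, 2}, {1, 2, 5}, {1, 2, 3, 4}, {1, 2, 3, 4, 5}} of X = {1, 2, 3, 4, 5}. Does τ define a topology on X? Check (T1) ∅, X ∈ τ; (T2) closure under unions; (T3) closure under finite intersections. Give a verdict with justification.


τ IS a topology on X.

Axiom (T1): ∅ ∈ τ? Yes; X ∈ τ? Yes.
Axiom (T2/T3): check pairwise unions and intersections of members of τ.
All pairwise intersections and unions checked — each lies in τ. Therefore τ satisfies (T1), (T2), (T3): it IS a topology on X.


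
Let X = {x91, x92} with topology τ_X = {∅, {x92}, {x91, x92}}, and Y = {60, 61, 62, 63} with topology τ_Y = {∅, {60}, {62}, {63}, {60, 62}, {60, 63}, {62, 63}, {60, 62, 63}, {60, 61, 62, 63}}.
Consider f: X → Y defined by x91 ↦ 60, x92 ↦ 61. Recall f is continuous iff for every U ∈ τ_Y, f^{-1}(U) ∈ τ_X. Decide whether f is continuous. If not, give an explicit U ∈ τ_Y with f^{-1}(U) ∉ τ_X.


f is NOT continuous.

Compute f^{-1}(U) for each U ∈ τ_Y:
  U = ∅: f^{-1}(U) = ∅ ∈ τ_X ✓.
  U = {60}: f^{-1}(U) = {x91} ∉ τ_X ✗.
  U = {62}: f^{-1}(U) = ∅ ∈ τ_X ✓.
  U = {63}: f^{-1}(U) = ∅ ∈ τ_X ✓.
  U = {60, 62}: f^{-1}(U) = {x91} ∉ τ_X ✗.
  U = {60, 63}: f^{-1}(U) = {x91} ∉ τ_X ✗.
  U = {62, 63}: f^{-1}(U) = ∅ ∈ τ_X ✓.
  U = {60, 62, 63}: f^{-1}(U) = {x91} ∉ τ_X ✗.
  U = {60, 61, 62, 63}: f^{-1}(U) = {x91, x92} ∈ τ_X ✓.
Found U = {60} with f^{-1}(U) = {x91} not in τ_X. Therefore f is NOT continuous.


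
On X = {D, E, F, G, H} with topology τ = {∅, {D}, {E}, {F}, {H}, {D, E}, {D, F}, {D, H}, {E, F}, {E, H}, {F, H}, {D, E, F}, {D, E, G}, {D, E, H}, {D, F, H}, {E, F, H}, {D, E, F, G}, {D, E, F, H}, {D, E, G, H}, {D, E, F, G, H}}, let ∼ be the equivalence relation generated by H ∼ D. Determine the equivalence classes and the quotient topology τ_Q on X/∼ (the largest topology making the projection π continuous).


X/∼ = {[D=H], [E], [F], [G]}; |τ_Q| = 10.

Equivalence classes: [D=H], [E], [F], [G].
Quotient map π: X → X/∼ sends D ↦ [D=H], E ↦ [E], F ↦ [F], G ↦ [G], H ↦ [D=H].
For each subset V ⊆ X/∼, compute π^{-1}(V) ⊆ X and check whether π^{-1}(V) ∈ τ. V is open in τ_Q iff π^{-1}(V) ∈ τ.
  V = {}: π^{-1}(V) = ∅ ∈ τ ✓.
  V = {[D=H]}: π^{-1}(V) = {D, H} ∈ τ ✓.
  V = {[E]}: π^{-1}(V) = {E} ∈ τ ✓.
  V = {[D=H], [E]}: π^{-1}(V) = {D, E, H} ∈ τ ✓.
  V = {[F]}: π^{-1}(V) = {F} ∈ τ ✓.
  V = {[D=H], [F]}: π^{-1}(V) = {D, F, H} ∈ τ ✓.
  V = {[E], [F]}: π^{-1}(V) = {E, F} ∈ τ ✓.
  V = {[D=H], [E], [F]}: π^{-1}(V) = {D, E, F, H} ∈ τ ✓.
  V = {[G]}: π^{-1}(V) = {G} ∉ τ ✗.
  V = {[D=H], [G]}: π^{-1}(V) = {D, G, H} ∉ τ ✗.
  V = {[E], [G]}: π^{-1}(V) = {E, G} ∉ τ ✗.
  V = {[D=H], [E], [G]}: π^{-1}(V) = {D, E, G, H} ∈ τ ✓.
  V = {[F], [G]}: π^{-1}(V) = {F, G} ∉ τ ✗.
  V = {[D=H], [F], [G]}: π^{-1}(V) = {D, F, G, H} ∉ τ ✗.
  V = {[E], [F], [G]}: π^{-1}(V) = {E, F, G} ∉ τ ✗.
  V = {[D=H], [E], [F], [G]}: π^{-1}(V) = {D, E, F, G, H} ∈ τ ✓.
Open sets in the quotient: τ_Q = {{}, {[D=H]}, {[E]}, {[D=H], [E]}, {[F]}, {[D=H], [F]}, {[E], [F]}, {[D=H], [E], [F]}, {[D=H], [E], [G]}, {[D=H], [E], [F], [G]}} (10 elements).


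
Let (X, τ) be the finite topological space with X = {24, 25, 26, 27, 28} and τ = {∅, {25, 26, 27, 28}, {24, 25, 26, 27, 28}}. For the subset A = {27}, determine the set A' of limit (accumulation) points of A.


A' = {24, 25, 26, 28}

For each x ∈ X, list the open sets U ∈ τ with x ∈ U, then check whether U ∩ (A ∖ {x}) ≠ ∅ for every such U.
  x = 24: opens ∋ x are {24, 25, 26, 27, 28}; each meets A ∖ {24}, so x IS a limit point.
  x = 25: opens ∋ x are {25, 26, 27, 28}, {24, 25, 26, 27, 28}; each meets A ∖ {25}, so x IS a limit point.
  x = 26: opens ∋ x are {25, 26, 27, 28}, {24, 25, 26, 27, 28}; each meets A ∖ {26}, so x IS a limit point.
  x = 27: open {25, 26, 27, 28} ∋ x has {25, 26, 27, 28} ∩ (A ∖ {27}) = ∅, so x is NOT a limit point.
  x = 28: opens ∋ x are {25, 26, 27, 28}, {24, 25, 26, 27, 28}; each meets A ∖ {28}, so x IS a limit point.
Collecting: A' = {24, 25, 26, 28}.


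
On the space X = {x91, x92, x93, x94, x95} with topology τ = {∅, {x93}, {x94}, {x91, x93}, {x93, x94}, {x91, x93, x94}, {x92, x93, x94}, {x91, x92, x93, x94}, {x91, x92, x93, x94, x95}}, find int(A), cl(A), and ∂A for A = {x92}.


int(A) = ∅, cl(A) = {x92, x95}, ∂A = {x92, x95}.

Closed sets in (X, τ) are complements of opens:
  closed(X, τ) = {∅, {x95}, {x91, x95}, {x92, x95}, {x91, x92, x95}, {x92, x94, x95}, {x91, x92, x93, x95}, {x91, x92, x94, x95}, {x91, x92, x93, x94, x95}}.
int(A) = ⋃ {U ∈ τ : U ⊆ A}. Opens contained in A: ∅.
Taking the union of these: int(A) = ∅.
cl(A) = ⋂ {C closed : A ⊆ C}. Closed sets containing A: {x92, x95}, {x91, x92, x95}, {x92, x94, x95}, {x91, x92, x93, x95}, {x91, x92, x94, x95}, {x91, x92, x93, x94, x95}.
Intersecting these: cl(A) = {x92, x95}.
∂A = cl(A) ∖ int(A) = {x92, x95} ∖ ∅ = {x92, x95}.


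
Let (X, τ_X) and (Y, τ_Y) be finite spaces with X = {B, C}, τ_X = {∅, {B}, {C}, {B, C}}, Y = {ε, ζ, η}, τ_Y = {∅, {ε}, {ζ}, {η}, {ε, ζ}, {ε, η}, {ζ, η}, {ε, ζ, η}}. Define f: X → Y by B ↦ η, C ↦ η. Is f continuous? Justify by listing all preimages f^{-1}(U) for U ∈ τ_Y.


f IS continuous.

Compute f^{-1}(U) for each U ∈ τ_Y:
  U = ∅: f^{-1}(U) = ∅ ∈ τ_X ✓.
  U = {ε}: f^{-1}(U) = ∅ ∈ τ_X ✓.
  U = {ζ}: f^{-1}(U) = ∅ ∈ τ_X ✓.
  U = {η}: f^{-1}(U) = {B, C} ∈ τ_X ✓.
  U = {ε, ζ}: f^{-1}(U) = ∅ ∈ τ_X ✓.
  U = {ε, η}: f^{-1}(U) = {B, C} ∈ τ_X ✓.
  U = {ζ, η}: f^{-1}(U) = {B, C} ∈ τ_X ✓.
  U = {ε, ζ, η}: f^{-1}(U) = {B, C} ∈ τ_X ✓.
Every preimage lies in τ_X, so f IS continuous.


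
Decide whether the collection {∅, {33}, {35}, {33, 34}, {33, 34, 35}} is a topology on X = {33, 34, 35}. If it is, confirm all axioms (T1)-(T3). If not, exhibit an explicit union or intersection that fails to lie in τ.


τ is NOT a topology on X.

Axiom (T1): ∅ ∈ τ? Yes; X ∈ τ? Yes.
Axiom (T2/T3): check pairwise unions and intersections of members of τ.
Counterexample for (T2): {33} ∪ {35} = {33, 35} ∉ τ. Therefore τ is NOT a topology.


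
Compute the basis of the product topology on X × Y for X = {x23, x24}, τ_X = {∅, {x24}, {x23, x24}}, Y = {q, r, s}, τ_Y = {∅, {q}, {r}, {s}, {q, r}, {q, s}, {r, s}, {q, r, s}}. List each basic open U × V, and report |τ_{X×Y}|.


Basis B = {∅ × ∅, {x24} × {q}, {x24} × {r}, {x24} × {s}, {x23, x24} × {q}, {x23, x24} × {r}, {x23, x24} × {s}, {x24} × {q, r}, {x24} × {q, s}, {x24} × {r, s}, {x24} × {q, r, s}, {x23, x24} × {q, r}, {x23, x24} × {q, s}, {x23, x24} × {r, s}, {x23, x24} × {q, r, s}}; |τ_{X×Y}| = 27.

Enumerate products U × V with U ∈ τ_X, V ∈ τ_Y (deduplicated):
  ∅ × ∅ = {} (∅)
  {x24} × {q} = {(x24,q)}
  {x24} × {r} = {(x24,r)}
  {x24} × {s} = {(x24,s)}
  {x23, x24} × {q} = {(x23,q), (x24,q)}
  {x23, x24} × {r} = {(x23,r), (x24,r)}
  {x23, x24} × {s} = {(x23,s), (x24,s)}
  {x24} × {q, r} = {(x24,q), (x24,r)}
  {x24} × {q, s} = {(x24,q), (x24,s)}
  {x24} × {r, s} = {(x24,r), (x24,s)}
  {x24} × {q, r, s} = {(x24,q), (x24,r), (x24,s)}
  {x23, x24} × {q, r} = {(x23,q), (x23,r), (x24,q), (x24,r)}
  {x23, x24} × {q, s} = {(x23,q), (x23,s), (x24,q), (x24,s)}
  {x23, x24} × {r, s} = {(x23,r), (x23,s), (x24,r), (x24,s)}
  {x23, x24} × {q, r, s} = {(x23,q), (x23,r), (x23,s), (x24,q), (x24,r), (x24,s)}
These 15 distinct sets form the basis B.
Close under arbitrary unions to get τ_{X×Y}; counting gives |τ_{X×Y}| = 27.


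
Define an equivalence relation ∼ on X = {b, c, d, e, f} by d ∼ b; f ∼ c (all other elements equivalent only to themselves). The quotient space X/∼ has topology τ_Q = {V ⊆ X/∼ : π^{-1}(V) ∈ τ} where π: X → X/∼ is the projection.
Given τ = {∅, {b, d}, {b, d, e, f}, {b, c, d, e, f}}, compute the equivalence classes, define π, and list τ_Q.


X/∼ = {[b=d], [c=f], [e]}; |τ_Q| = 3.

Equivalence classes: [b=d], [c=f], [e].
Quotient map π: X → X/∼ sends b ↦ [b=d], c ↦ [c=f], d ↦ [b=d], e ↦ [e], f ↦ [c=f].
For each subset V ⊆ X/∼, compute π^{-1}(V) ⊆ X and check whether π^{-1}(V) ∈ τ. V is open in τ_Q iff π^{-1}(V) ∈ τ.
  V = {}: π^{-1}(V) = ∅ ∈ τ ✓.
  V = {[b=d]}: π^{-1}(V) = {b, d} ∈ τ ✓.
  V = {[c=f]}: π^{-1}(V) = {c, f} ∉ τ ✗.
  V = {[b=d], [c=f]}: π^{-1}(V) = {b, c, d, f} ∉ τ ✗.
  V = {[e]}: π^{-1}(V) = {e} ∉ τ ✗.
  V = {[b=d], [e]}: π^{-1}(V) = {b, d, e} ∉ τ ✗.
  V = {[c=f], [e]}: π^{-1}(V) = {c, e, f} ∉ τ ✗.
  V = {[b=d], [c=f], [e]}: π^{-1}(V) = {b, c, d, e, f} ∈ τ ✓.
Open sets in the quotient: τ_Q = {{}, {[b=d]}, {[b=d], [c=f], [e]}} (3 elements).


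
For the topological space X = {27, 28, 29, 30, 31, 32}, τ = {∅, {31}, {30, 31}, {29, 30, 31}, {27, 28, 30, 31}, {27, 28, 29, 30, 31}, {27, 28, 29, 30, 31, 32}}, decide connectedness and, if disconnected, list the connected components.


(X, τ) is connected.

Find clopen sets (U ∈ τ with X ∖ U ∈ τ):
  U = ∅, X ∖ U = {27, 28, 29, 30, 31, 32} — both open, so U is clopen.
  U = {27, 28, 29, 30, 31, 32}, X ∖ U = ∅ — both open, so U is clopen.
Only trivial clopens (∅ and X) exist, so (X, τ) is connected.
Compute connected components by grouping points that agree on all clopens:
  component: {27, 28, 29, 30, 31, 32}


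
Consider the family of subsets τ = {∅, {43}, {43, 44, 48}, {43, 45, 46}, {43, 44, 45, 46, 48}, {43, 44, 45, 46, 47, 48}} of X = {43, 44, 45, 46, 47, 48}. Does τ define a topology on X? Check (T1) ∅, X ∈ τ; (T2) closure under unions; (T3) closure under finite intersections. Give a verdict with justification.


τ IS a topology on X.

Axiom (T1): ∅ ∈ τ? Yes; X ∈ τ? Yes.
Axiom (T2/T3): check pairwise unions and intersections of members of τ.
All pairwise intersections and unions checked — each lies in τ. Therefore τ satisfies (T1), (T2), (T3): it IS a topology on X.


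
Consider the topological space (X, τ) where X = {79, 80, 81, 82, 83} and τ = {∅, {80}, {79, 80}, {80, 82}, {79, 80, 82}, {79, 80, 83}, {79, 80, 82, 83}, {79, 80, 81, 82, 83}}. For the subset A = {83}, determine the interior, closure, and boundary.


int(A) = ∅, cl(A) = {81, 83}, ∂A = {81, 83}.

Closed sets in (X, τ) are complements of opens:
  closed(X, τ) = {∅, {81}, {81, 82}, {81, 83}, {79, 81, 83}, {81, 82, 83}, {79, 81, 82, 83}, {79, 80, 81, 82, 83}}.
int(A) = ⋃ {U ∈ τ : U ⊆ A}. Opens contained in A: ∅.
Taking the union of these: int(A) = ∅.
cl(A) = ⋂ {C closed : A ⊆ C}. Closed sets containing A: {81, 83}, {79, 81, 83}, {81, 82, 83}, {79, 81, 82, 83}, {79, 80, 81, 82, 83}.
Intersecting these: cl(A) = {81, 83}.
∂A = cl(A) ∖ int(A) = {81, 83} ∖ ∅ = {81, 83}.


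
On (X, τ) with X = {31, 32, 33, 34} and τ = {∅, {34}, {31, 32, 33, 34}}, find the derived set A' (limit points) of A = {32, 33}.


A' = {31, 32, 33}

For each x ∈ X, list the open sets U ∈ τ with x ∈ U, then check whether U ∩ (A ∖ {x}) ≠ ∅ for every such U.
  x = 31: opens ∋ x are {31, 32, 33, 34}; each meets A ∖ {31}, so x IS a limit point.
  x = 32: opens ∋ x are {31, 32, 33, 34}; each meets A ∖ {32}, so x IS a limit point.
  x = 33: opens ∋ x are {31, 32, 33, 34}; each meets A ∖ {33}, so x IS a limit point.
  x = 34: open {34} ∋ x has {34} ∩ (A ∖ {34}) = ∅, so x is NOT a limit point.
Collecting: A' = {31, 32, 33}.


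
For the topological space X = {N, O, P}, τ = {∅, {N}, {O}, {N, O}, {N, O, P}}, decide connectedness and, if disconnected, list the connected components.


(X, τ) is connected.

Find clopen sets (U ∈ τ with X ∖ U ∈ τ):
  U = ∅, X ∖ U = {N, O, P} — both open, so U is clopen.
  U = {N, O, P}, X ∖ U = ∅ — both open, so U is clopen.
Only trivial clopens (∅ and X) exist, so (X, τ) is connected.
Compute connected components by grouping points that agree on all clopens:
  component: {N, O, P}


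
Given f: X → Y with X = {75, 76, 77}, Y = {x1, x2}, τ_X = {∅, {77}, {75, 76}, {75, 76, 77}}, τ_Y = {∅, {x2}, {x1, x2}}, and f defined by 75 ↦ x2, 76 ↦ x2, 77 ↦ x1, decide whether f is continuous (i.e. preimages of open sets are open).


f IS continuous.

Compute f^{-1}(U) for each U ∈ τ_Y:
  U = ∅: f^{-1}(U) = ∅ ∈ τ_X ✓.
  U = {x2}: f^{-1}(U) = {75, 76} ∈ τ_X ✓.
  U = {x1, x2}: f^{-1}(U) = {75, 76, 77} ∈ τ_X ✓.
Every preimage lies in τ_X, so f IS continuous.


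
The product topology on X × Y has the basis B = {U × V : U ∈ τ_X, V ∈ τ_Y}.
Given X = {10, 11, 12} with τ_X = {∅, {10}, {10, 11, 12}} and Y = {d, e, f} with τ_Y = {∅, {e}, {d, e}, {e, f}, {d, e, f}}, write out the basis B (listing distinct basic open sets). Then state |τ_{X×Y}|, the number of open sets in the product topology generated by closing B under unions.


Basis B = {∅ × ∅, {10} × {e}, {10} × {d, e}, {10} × {e, f}, {10} × {d, e, f}, {10, 11, 12} × {e}, {10, 11, 12} × {d, e}, {10, 11, 12} × {e, f}, {10, 11, 12} × {d, e, f}}; |τ_{X×Y}| = 14.

Enumerate products U × V with U ∈ τ_X, V ∈ τ_Y (deduplicated):
  ∅ × ∅ = {} (∅)
  {10} × {e} = {(10,e)}
  {10} × {d, e} = {(10,d), (10,e)}
  {10} × {e, f} = {(10,e), (10,f)}
  {10} × {d, e, f} = {(10,d), (10,e), (10,f)}
  {10, 11, 12} × {e} = {(10,e), (11,e), (12,e)}
  {10, 11, 12} × {d, e} = {(10,d), (10,e), (11,d), (11,e), (12,d), (12,e)}
  {10, 11, 12} × {e, f} = {(10,e), (10,f), (11,e), (11,f), (12,e), (12,f)}
  {10, 11, 12} × {d, e, f} = {(10,d), (10,e), (10,f), (11,d), (11,e), (11,f), (12,d), (12,e), (12,f)}
These 9 distinct sets form the basis B.
Close under arbitrary unions to get τ_{X×Y}; counting gives |τ_{X×Y}| = 14.


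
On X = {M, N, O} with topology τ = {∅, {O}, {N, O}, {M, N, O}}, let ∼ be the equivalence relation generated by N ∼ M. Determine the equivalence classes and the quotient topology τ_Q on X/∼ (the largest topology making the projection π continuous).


X/∼ = {[M=N], [O]}; |τ_Q| = 3.

Equivalence classes: [M=N], [O].
Quotient map π: X → X/∼ sends M ↦ [M=N], N ↦ [M=N], O ↦ [O].
For each subset V ⊆ X/∼, compute π^{-1}(V) ⊆ X and check whether π^{-1}(V) ∈ τ. V is open in τ_Q iff π^{-1}(V) ∈ τ.
  V = {}: π^{-1}(V) = ∅ ∈ τ ✓.
  V = {[M=N]}: π^{-1}(V) = {M, N} ∉ τ ✗.
  V = {[O]}: π^{-1}(V) = {O} ∈ τ ✓.
  V = {[M=N], [O]}: π^{-1}(V) = {M, N, O} ∈ τ ✓.
Open sets in the quotient: τ_Q = {{}, {[O]}, {[M=N], [O]}} (3 elements).


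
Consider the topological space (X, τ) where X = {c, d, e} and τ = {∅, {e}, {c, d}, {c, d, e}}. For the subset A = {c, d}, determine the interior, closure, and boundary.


int(A) = {c, d}, cl(A) = {c, d}, ∂A = ∅.

Closed sets in (X, τ) are complements of opens:
  closed(X, τ) = {∅, {e}, {c, d}, {c, d, e}}.
int(A) = ⋃ {U ∈ τ : U ⊆ A}. Opens contained in A: ∅, {c, d}.
Taking the union of these: int(A) = {c, d}.
cl(A) = ⋂ {C closed : A ⊆ C}. Closed sets containing A: {c, d}, {c, d, e}.
Intersecting these: cl(A) = {c, d}.
∂A = cl(A) ∖ int(A) = {c, d} ∖ {c, d} = ∅.


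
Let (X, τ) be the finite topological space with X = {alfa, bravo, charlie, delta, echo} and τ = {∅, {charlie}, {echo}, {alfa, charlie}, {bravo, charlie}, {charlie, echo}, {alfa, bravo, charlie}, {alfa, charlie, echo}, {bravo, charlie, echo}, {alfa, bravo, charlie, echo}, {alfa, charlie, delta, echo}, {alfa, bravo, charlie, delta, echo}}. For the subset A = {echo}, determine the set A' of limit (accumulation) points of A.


A' = {delta}

For each x ∈ X, list the open sets U ∈ τ with x ∈ U, then check whether U ∩ (A ∖ {x}) ≠ ∅ for every such U.
  x = alfa: open {alfa, charlie} ∋ x has {alfa, charlie} ∩ (A ∖ {alfa}) = ∅, so x is NOT a limit point.
  x = bravo: open {bravo, charlie} ∋ x has {bravo, charlie} ∩ (A ∖ {bravo}) = ∅, so x is NOT a limit point.
  x = charlie: open {charlie} ∋ x has {charlie} ∩ (A ∖ {charlie}) = ∅, so x is NOT a limit point.
  x = delta: opens ∋ x are {alfa, charlie, delta, echo}, {alfa, bravo, charlie, delta, echo}; each meets A ∖ {delta}, so x IS a limit point.
  x = echo: open {echo} ∋ x has {echo} ∩ (A ∖ {echo}) = ∅, so x is NOT a limit point.
Collecting: A' = {delta}.


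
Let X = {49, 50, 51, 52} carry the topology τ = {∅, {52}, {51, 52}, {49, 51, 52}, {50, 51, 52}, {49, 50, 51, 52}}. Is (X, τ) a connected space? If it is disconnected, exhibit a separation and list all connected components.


(X, τ) is connected.

Find clopen sets (U ∈ τ with X ∖ U ∈ τ):
  U = ∅, X ∖ U = {49, 50, 51, 52} — both open, so U is clopen.
  U = {49, 50, 51, 52}, X ∖ U = ∅ — both open, so U is clopen.
Only trivial clopens (∅ and X) exist, so (X, τ) is connected.
Compute connected components by grouping points that agree on all clopens:
  component: {49, 50, 51, 52}


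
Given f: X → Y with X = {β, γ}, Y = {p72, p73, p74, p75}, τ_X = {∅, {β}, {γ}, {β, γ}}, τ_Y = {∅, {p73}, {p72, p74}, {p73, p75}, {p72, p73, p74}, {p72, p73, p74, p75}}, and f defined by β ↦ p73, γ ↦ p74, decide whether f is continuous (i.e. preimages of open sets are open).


f IS continuous.

Compute f^{-1}(U) for each U ∈ τ_Y:
  U = ∅: f^{-1}(U) = ∅ ∈ τ_X ✓.
  U = {p73}: f^{-1}(U) = {β} ∈ τ_X ✓.
  U = {p72, p74}: f^{-1}(U) = {γ} ∈ τ_X ✓.
  U = {p73, p75}: f^{-1}(U) = {β} ∈ τ_X ✓.
  U = {p72, p73, p74}: f^{-1}(U) = {β, γ} ∈ τ_X ✓.
  U = {p72, p73, p74, p75}: f^{-1}(U) = {β, γ} ∈ τ_X ✓.
Every preimage lies in τ_X, so f IS continuous.


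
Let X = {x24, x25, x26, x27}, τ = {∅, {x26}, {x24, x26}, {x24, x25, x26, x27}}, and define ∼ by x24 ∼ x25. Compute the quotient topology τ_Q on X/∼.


X/∼ = {[x24=x25], [x26], [x27]}; |τ_Q| = 3.

Equivalence classes: [x24=x25], [x26], [x27].
Quotient map π: X → X/∼ sends x24 ↦ [x24=x25], x25 ↦ [x24=x25], x26 ↦ [x26], x27 ↦ [x27].
For each subset V ⊆ X/∼, compute π^{-1}(V) ⊆ X and check whether π^{-1}(V) ∈ τ. V is open in τ_Q iff π^{-1}(V) ∈ τ.
  V = {}: π^{-1}(V) = ∅ ∈ τ ✓.
  V = {[x24=x25]}: π^{-1}(V) = {x24, x25} ∉ τ ✗.
  V = {[x26]}: π^{-1}(V) = {x26} ∈ τ ✓.
  V = {[x24=x25], [x26]}: π^{-1}(V) = {x24, x25, x26} ∉ τ ✗.
  V = {[x27]}: π^{-1}(V) = {x27} ∉ τ ✗.
  V = {[x24=x25], [x27]}: π^{-1}(V) = {x24, x25, x27} ∉ τ ✗.
  V = {[x26], [x27]}: π^{-1}(V) = {x26, x27} ∉ τ ✗.
  V = {[x24=x25], [x26], [x27]}: π^{-1}(V) = {x24, x25, x26, x27} ∈ τ ✓.
Open sets in the quotient: τ_Q = {{}, {[x26]}, {[x24=x25], [x26], [x27]}} (3 elements).


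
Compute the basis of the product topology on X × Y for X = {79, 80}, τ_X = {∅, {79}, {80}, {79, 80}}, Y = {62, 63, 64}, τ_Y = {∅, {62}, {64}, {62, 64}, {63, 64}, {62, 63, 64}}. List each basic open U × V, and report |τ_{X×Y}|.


Basis B = {∅ × ∅, {79} × {62}, {79} × {64}, {80} × {62}, {80} × {64}, {79} × {62, 64}, {79, 80} × {62}, {79} × {63, 64}, {79, 80} × {64}, {80} × {62, 64}, {80} × {63, 64}, {79} × {62, 63, 64}, {80} × {62, 63, 64}, {79, 80} × {62, 64}, {79, 80} × {63, 64}, {79, 80} × {62, 63, 64}}; |τ_{X×Y}| = 36.

Enumerate products U × V with U ∈ τ_X, V ∈ τ_Y (deduplicated):
  ∅ × ∅ = {} (∅)
  {79} × {62} = {(79,62)}
  {79} × {64} = {(79,64)}
  {80} × {62} = {(80,62)}
  {80} × {64} = {(80,64)}
  {79} × {62, 64} = {(79,62), (79,64)}
  {79, 80} × {62} = {(79,62), (80,62)}
  {79} × {63, 64} = {(79,63), (79,64)}
  {79, 80} × {64} = {(79,64), (80,64)}
  {80} × {62, 64} = {(80,62), (80,64)}
  {80} × {63, 64} = {(80,63), (80,64)}
  {79} × {62, 63, 64} = {(79,62), (79,63), (79,64)}
  {80} × {62, 63, 64} = {(80,62), (80,63), (80,64)}
  {79, 80} × {62, 64} = {(79,62), (79,64), (80,62), (80,64)}
  {79, 80} × {63, 64} = {(79,63), (79,64), (80,63), (80,64)}
  {79, 80} × {62, 63, 64} = {(79,62), (79,63), (79,64), (80,62), (80,63), (80,64)}
These 16 distinct sets form the basis B.
Close under arbitrary unions to get τ_{X×Y}; counting gives |τ_{X×Y}| = 36.


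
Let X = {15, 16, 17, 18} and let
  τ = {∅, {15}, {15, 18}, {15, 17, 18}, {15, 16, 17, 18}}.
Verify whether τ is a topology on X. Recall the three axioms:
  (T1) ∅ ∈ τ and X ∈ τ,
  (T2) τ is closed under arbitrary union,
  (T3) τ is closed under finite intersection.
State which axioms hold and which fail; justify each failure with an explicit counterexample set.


τ IS a topology on X.

Axiom (T1): ∅ ∈ τ? Yes; X ∈ τ? Yes.
Axiom (T2/T3): check pairwise unions and intersections of members of τ.
All pairwise intersections and unions checked — each lies in τ. Therefore τ satisfies (T1), (T2), (T3): it IS a topology on X.


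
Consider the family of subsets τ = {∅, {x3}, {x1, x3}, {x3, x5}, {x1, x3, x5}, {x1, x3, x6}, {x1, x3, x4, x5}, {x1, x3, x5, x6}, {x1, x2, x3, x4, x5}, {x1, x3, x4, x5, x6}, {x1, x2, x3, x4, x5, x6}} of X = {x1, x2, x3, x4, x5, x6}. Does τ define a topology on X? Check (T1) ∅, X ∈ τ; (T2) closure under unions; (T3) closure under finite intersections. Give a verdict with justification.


τ IS a topology on X.

Axiom (T1): ∅ ∈ τ? Yes; X ∈ τ? Yes.
Axiom (T2/T3): check pairwise unions and intersections of members of τ.
All pairwise intersections and unions checked — each lies in τ. Therefore τ satisfies (T1), (T2), (T3): it IS a topology on X.


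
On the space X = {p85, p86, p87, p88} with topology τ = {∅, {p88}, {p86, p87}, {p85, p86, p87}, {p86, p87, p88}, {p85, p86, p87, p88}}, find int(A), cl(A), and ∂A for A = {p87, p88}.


int(A) = {p88}, cl(A) = {p85, p86, p87, p88}, ∂A = {p85, p86, p87}.

Closed sets in (X, τ) are complements of opens:
  closed(X, τ) = {∅, {p85}, {p88}, {p85, p88}, {p85, p86, p87}, {p85, p86, p87, p88}}.
int(A) = ⋃ {U ∈ τ : U ⊆ A}. Opens contained in A: ∅, {p88}.
Taking the union of these: int(A) = {p88}.
cl(A) = ⋂ {C closed : A ⊆ C}. Closed sets containing A: {p85, p86, p87, p88}.
Intersecting these: cl(A) = {p85, p86, p87, p88}.
∂A = cl(A) ∖ int(A) = {p85, p86, p87, p88} ∖ {p88} = {p85, p86, p87}.


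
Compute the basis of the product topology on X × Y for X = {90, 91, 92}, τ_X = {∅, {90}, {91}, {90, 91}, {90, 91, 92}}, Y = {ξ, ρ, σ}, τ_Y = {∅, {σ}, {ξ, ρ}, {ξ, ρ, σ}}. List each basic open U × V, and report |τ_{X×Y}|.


Basis B = {∅ × ∅, {90} × {σ}, {91} × {σ}, {90} × {ξ, ρ}, {90, 91} × {σ}, {91} × {ξ, ρ}, {90} × {ξ, ρ, σ}, {90, 91, 92} × {σ}, {91} × {ξ, ρ, σ}, {90, 91} × {ξ, ρ}, {90, 91} × {ξ, ρ, σ}, {90, 91, 92} × {ξ, ρ}, {90, 91, 92} × {ξ, ρ, σ}}; |τ_{X×Y}| = 25.

Enumerate products U × V with U ∈ τ_X, V ∈ τ_Y (deduplicated):
  ∅ × ∅ = {} (∅)
  {90} × {σ} = {(90,σ)}
  {91} × {σ} = {(91,σ)}
  {90} × {ξ, ρ} = {(90,ξ), (90,ρ)}
  {90, 91} × {σ} = {(90,σ), (91,σ)}
  {91} × {ξ, ρ} = {(91,ξ), (91,ρ)}
  {90} × {ξ, ρ, σ} = {(90,ξ), (90,ρ), (90,σ)}
  {90, 91, 92} × {σ} = {(90,σ), (91,σ), (92,σ)}
  {91} × {ξ, ρ, σ} = {(91,ξ), (91,ρ), (91,σ)}
  {90, 91} × {ξ, ρ} = {(90,ξ), (90,ρ), (91,ξ), (91,ρ)}
  {90, 91} × {ξ, ρ, σ} = {(90,ξ), (90,ρ), (90,σ), (91,ξ), (91,ρ), (91,σ)}
  {90, 91, 92} × {ξ, ρ} = {(90,ξ), (90,ρ), (91,ξ), (91,ρ), (92,ξ), (92,ρ)}
  {90, 91, 92} × {ξ, ρ, σ} = {(90,ξ), (90,ρ), (90,σ), (91,ξ), (91,ρ), (91,σ), (92,ξ), (92,ρ), (92,σ)}
These 13 distinct sets form the basis B.
Close under arbitrary unions to get τ_{X×Y}; counting gives |τ_{X×Y}| = 25.


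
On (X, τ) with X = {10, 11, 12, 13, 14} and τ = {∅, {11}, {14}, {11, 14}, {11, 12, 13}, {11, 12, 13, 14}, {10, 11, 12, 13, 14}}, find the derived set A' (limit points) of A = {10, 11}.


A' = {10, 12, 13}

For each x ∈ X, list the open sets U ∈ τ with x ∈ U, then check whether U ∩ (A ∖ {x}) ≠ ∅ for every such U.
  x = 10: opens ∋ x are {10, 11, 12, 13, 14}; each meets A ∖ {10}, so x IS a limit point.
  x = 11: open {11} ∋ x has {11} ∩ (A ∖ {11}) = ∅, so x is NOT a limit point.
  x = 12: opens ∋ x are {11, 12, 13}, {11, 12, 13, 14}, {10, 11, 12, 13, 14}; each meets A ∖ {12}, so x IS a limit point.
  x = 13: opens ∋ x are {11, 12, 13}, {11, 12, 13, 14}, {10, 11, 12, 13, 14}; each meets A ∖ {13}, so x IS a limit point.
  x = 14: open {14} ∋ x has {14} ∩ (A ∖ {14}) = ∅, so x is NOT a limit point.
Collecting: A' = {10, 12, 13}.
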